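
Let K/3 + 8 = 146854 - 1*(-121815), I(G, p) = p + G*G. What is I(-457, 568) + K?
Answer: 1015400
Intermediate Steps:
I(G, p) = p + G²
K = 805983 (K = -24 + 3*(146854 - 1*(-121815)) = -24 + 3*(146854 + 121815) = -24 + 3*268669 = -24 + 806007 = 805983)
I(-457, 568) + K = (568 + (-457)²) + 805983 = (568 + 208849) + 805983 = 209417 + 805983 = 1015400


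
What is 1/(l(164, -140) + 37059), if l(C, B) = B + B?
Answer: 1/36779 ≈ 2.7189e-5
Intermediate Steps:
l(C, B) = 2*B
1/(l(164, -140) + 37059) = 1/(2*(-140) + 37059) = 1/(-280 + 37059) = 1/36779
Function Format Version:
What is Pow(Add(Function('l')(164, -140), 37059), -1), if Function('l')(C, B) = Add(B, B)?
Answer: Rational(1, 36779) ≈ 2.7189e-5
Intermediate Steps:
Function('l')(C, B) = Mul(2, B)
Pow(Add(Function('l')(164, -140), 37059), -1) = Pow(Add(Mul(2, -140), 37059), -1) = Pow(Add(-280, 37059), -1) = Pow(36779, -1) = Rational(1, 36779)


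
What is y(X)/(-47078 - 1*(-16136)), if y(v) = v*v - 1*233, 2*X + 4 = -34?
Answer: -64/15471 ≈ -0.0041368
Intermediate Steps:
X = -19 (X = -2 + (½)*(-34) = -2 - 17 = -19)
y(v) = -233 + v² (y(v) = v² - 233 = -233 + v²)
y(X)/(-47078 - 1*(-16136)) = (-233 + (-19)²)/(-47078 - 1*(-16136)) = (-233 + 361)/(-47078 + 16136) = 128/(-30942) = 128*(-1/30942) = -64/15471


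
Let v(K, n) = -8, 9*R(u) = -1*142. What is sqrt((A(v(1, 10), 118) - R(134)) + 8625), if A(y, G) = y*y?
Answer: sqrt(78343)/3 ≈ 93.299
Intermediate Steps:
R(u) = -142/9 (R(u) = (-1*142)/9 = (1/9)*(-142) = -142/9)
A(y, G) = y**2
sqrt((A(v(1, 10), 118) - R(134)) + 8625) = sqrt(((-8)**2 - 1*(-142/9)) + 8625) = sqrt((64 + 142/9) + 8625) = sqrt(718/9 + 8625) = sqrt(78343/9) = sqrt(78343)/3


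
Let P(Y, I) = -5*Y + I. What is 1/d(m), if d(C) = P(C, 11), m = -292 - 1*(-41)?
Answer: 1/1266 ≈ 0.00078989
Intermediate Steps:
m = -251 (m = -292 + 41 = -251)
P(Y, I) = I - 5*Y
d(C) = 11 - 5*C
1/d(m) = 1/(11 - 5*(-251)) = 1/(11 + 1255) = 1/1266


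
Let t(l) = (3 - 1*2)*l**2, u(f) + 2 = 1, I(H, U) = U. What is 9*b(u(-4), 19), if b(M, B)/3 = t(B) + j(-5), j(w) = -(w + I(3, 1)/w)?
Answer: 49437/5 ≈ 9887.4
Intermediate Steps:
u(f) = -1 (u(f) = -2 + 1 = -1)
j(w) = -w - 1/w (j(w) = -(w + 1/w) = -w - 1/w)
t(l) = l**2 (t(l) = (3 - 2)*l**2 = 1*l**2 = l**2)
b(M, B) = 78/5 + 3*B**2 (b(M, B) = 3*(B**2 + (-1*(-5) - 1/(-5))) = 3*(B**2 + (5 - 1*(-1/5))) = 3*(B**2 + (5 + 1/5)) = 3*(B**2 + 26/5) = 3*(26/5 + B**2) = 78/5 + 3*B**2)
9*b(u(-4), 19) = 9*(78/5 + 3*19**2) = 9*(78/5 + 3*361) = 9*(78/5 + 1083) = 9*(5493/5) = 49437/5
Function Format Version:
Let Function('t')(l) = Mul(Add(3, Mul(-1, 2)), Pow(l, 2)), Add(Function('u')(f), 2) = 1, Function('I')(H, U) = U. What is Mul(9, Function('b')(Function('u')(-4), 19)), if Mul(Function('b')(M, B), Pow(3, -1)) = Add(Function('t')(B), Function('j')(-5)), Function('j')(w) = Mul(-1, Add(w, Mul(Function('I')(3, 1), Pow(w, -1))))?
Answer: Rational(49437, 5) ≈ 9887.4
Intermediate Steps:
Function('u')(f) = -1 (Function('u')(f) = Add(-2, 1) = -1)
Function('j')(w) = Add(Mul(-1, w), Mul(-1, Pow(w, -1))) (Function('j')(w) = Mul(-1, Add(w, Mul(1, Pow(w, -1)))) = Mul(-1, Add(w, Pow(w, -1))) = Add(Mul(-1, w), Mul(-1, Pow(w, -1))))
Function('t')(l) = Pow(l, 2) (Function('t')(l) = Mul(Add(3, -2), Pow(l, 2)) = Mul(1, Pow(l, 2)) = Pow(l, 2))
Function('b')(M, B) = Add(Rational(78, 5), Mul(3, Pow(B, 2))) (Function('b')(M, B) = Mul(3, Add(Pow(B, 2), Add(Mul(-1, -5), Mul(-1, Pow(-5, -1))))) = Mul(3, Add(Pow(B, 2), Add(5, Mul(-1, Rational(-1, 5))))) = Mul(3, Add(Pow(B, 2), Add(5, Rational(1, 5)))) = Mul(3, Add(Pow(B, 2), Rational(26, 5))) = Mul(3, Add(Rational(26, 5), Pow(B, 2))) = Add(Rational(78, 5), Mul(3, Pow(B, 2))))
Mul(9, Function('b')(Function('u')(-4), 19)) = Mul(9, Add(Rational(78, 5), Mul(3, Pow(19, 2)))) = Mul(9, Add(Rational(78, 5), Mul(3, 361))) = Mul(9, Add(Rational(78, 5), 1083)) = Mul(9, Rational(5493, 5)) = Rational(49437, 5)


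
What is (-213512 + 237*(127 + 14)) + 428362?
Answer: 248267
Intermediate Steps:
(-213512 + 237*(127 + 14)) + 428362 = (-213512 + 237*141) + 428362 = (-213512 + 33417) + 428362 = -180095 + 428362 = 248267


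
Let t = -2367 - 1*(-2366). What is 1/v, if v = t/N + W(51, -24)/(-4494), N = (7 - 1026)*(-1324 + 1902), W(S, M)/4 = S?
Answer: -441147518/20024639 ≈ -22.030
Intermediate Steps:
t = -1 (t = -2367 + 2366 = -1)
W(S, M) = 4*S
N = -588982 (N = -1019*578 = -588982)
v = -20024639/441147518 (v = -1/(-588982) + (4*51)/(-4494) = -1*(-1/588982) + 204*(-1/4494) = 1/588982 - 34/749 = -20024639/441147518 ≈ -0.045392)
1/v = 1/(-20024639/441147518) = -441147518/20024639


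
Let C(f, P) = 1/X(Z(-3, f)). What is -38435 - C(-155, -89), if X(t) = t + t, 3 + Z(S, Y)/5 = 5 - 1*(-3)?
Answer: -1921751/50 ≈ -38435.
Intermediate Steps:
Z(S, Y) = 25 (Z(S, Y) = -15 + 5*(5 - 1*(-3)) = -15 + 5*(5 + 3) = -15 + 5*8 = -15 + 40 = 25)
X(t) = 2*t
C(f, P) = 1/50 (C(f, P) = 1/(2*25) = 1/50)
-38435 - C(-155, -89) = -38435 - 1*1/50 = -38435 - 1/50 = -1921751/50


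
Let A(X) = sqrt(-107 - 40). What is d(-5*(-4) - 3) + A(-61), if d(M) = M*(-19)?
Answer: -323 + 7*I*sqrt(3) ≈ -323.0 + 12.124*I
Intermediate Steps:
d(M) = -19*M
A(X) = 7*I*sqrt(3) (A(X) = sqrt(-147) = 7*I*sqrt(3))
d(-5*(-4) - 3) + A(-61) = -19*(-5*(-4) - 3) + 7*I*sqrt(3) = -19*(20 - 3) + 7*I*sqrt(3) = -19*17 + 7*I*sqrt(3) = -323 + 7*I*sqrt(3)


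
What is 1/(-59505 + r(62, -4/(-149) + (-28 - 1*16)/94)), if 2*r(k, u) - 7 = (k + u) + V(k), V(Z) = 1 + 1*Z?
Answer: -7003/416252862 ≈ -1.6824e-5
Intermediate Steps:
V(Z) = 1 + Z
r(k, u) = 4 + k + u/2 (r(k, u) = 7/2 + ((k + u) + (1 + k))/2 = 7/2 + (1 + u + 2*k)/2 = 7/2 + (½ + k + u/2) = 4 + k + u/2)
1/(-59505 + r(62, -4/(-149) + (-28 - 1*16)/94)) = 1/(-59505 + (4 + 62 + (-4/(-149) + (-28 - 1*16)/94)/2)) = 1/(-59505 + (4 + 62 + (-4*(-1/149) + (-28 - 16)*(1/94))/2)) = 1/(-59505 + (4 + 62 + (4/149 - 44*1/94)/2)) = 1/(-59505 + (4 + 62 + (4/149 - 22/47)/2)) = 1/(-59505 + (4 + 62 + (½)*(-3090/7003))) = 1/(-59505 + (4 + 62 - 1545/7003)) = 1/(-59505 + 460653/7003) = 1/(-416252862/7003) = -7003/416252862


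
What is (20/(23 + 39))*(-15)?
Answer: -150/31 ≈ -4.8387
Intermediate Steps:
(20/(23 + 39))*(-15) = (20/62)*(-15) = ((1/62)*20)*(-15) = (10/31)*(-15) = -150/31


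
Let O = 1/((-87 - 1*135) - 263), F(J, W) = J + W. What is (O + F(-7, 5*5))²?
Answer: 76195441/235225 ≈ 323.93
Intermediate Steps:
O = -1/485 (O = 1/((-87 - 135) - 263) = 1/(-222 - 263) = 1/(-485) = -1/485 ≈ -0.0020619)
(O + F(-7, 5*5))² = (-1/485 + (-7 + 5*5))² = (-1/485 + (-7 + 25))² = (-1/485 + 18)² = (8729/485)² = 76195441/235225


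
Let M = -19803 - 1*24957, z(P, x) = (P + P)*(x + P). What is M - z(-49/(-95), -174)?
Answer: -402343862/9025 ≈ -44581.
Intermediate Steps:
z(P, x) = 2*P*(P + x) (z(P, x) = (2*P)*(P + x) = 2*P*(P + x))
M = -44760 (M = -19803 - 24957 = -44760)
M - z(-49/(-95), -174) = -44760 - 2*(-49/(-95))*(-49/(-95) - 174) = -44760 - 2*(-49*(-1/95))*(-49*(-1/95) - 174) = -44760 - 2*49*(49/95 - 174)/95 = -44760 - 2*49*(-16481)/(95*95) = -44760 - 1*(-1615138/9025) = -44760 + 1615138/9025 = -402343862/9025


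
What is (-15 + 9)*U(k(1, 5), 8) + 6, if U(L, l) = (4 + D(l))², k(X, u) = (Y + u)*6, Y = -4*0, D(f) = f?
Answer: -858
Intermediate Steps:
Y = 0
k(X, u) = 6*u (k(X, u) = (0 + u)*6 = u*6 = 6*u)
U(L, l) = (4 + l)²
(-15 + 9)*U(k(1, 5), 8) + 6 = (-15 + 9)*(4 + 8)² + 6 = -6*12² + 6 = -6*144 + 6 = -864 + 6 = -858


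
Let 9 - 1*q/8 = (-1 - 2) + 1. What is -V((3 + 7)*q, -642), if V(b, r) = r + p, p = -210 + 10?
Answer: 842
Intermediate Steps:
p = -200
q = 88 (q = 72 - 8*((-1 - 2) + 1) = 72 - 8*(-3 + 1) = 72 - 8*(-2) = 72 + 16 = 88)
V(b, r) = -200 + r (V(b, r) = r - 200 = -200 + r)
-V((3 + 7)*q, -642) = -(-200 - 642) = -1*(-842) = 842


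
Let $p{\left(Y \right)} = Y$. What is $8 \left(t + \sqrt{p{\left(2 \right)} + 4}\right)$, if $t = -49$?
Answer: $-392 + 8 \sqrt{6} \approx -372.4$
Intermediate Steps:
$8 \left(t + \sqrt{p{\left(2 \right)} + 4}\right) = 8 \left(-49 + \sqrt{2 + 4}\right) = 8 \left(-49 + \sqrt{6}\right) = -392 + 8 \sqrt{6}$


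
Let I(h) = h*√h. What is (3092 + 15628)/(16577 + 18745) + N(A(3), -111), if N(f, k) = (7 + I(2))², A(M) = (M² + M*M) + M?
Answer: 338679/5887 + 28*√2 ≈ 97.128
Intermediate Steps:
I(h) = h^(3/2)
A(M) = M + 2*M² (A(M) = (M² + M²) + M = 2*M² + M = M + 2*M²)
N(f, k) = (7 + 2*√2)² (N(f, k) = (7 + 2^(3/2))² = (7 + 2*√2)²)
(3092 + 15628)/(16577 + 18745) + N(A(3), -111) = (3092 + 15628)/(16577 + 18745) + (57 + 28*√2) = 18720/35322 + (57 + 28*√2) = 18720*(1/35322) + (57 + 28*√2) = 3120/5887 + (57 + 28*√2) = 338679/5887 + 28*√2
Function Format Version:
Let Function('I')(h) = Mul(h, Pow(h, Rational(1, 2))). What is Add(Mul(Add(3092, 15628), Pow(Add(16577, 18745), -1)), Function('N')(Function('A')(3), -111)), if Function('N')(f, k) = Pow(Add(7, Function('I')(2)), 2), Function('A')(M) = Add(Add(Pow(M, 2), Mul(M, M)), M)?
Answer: Add(Rational(338679, 5887), Mul(28, Pow(2, Rational(1, 2)))) ≈ 97.128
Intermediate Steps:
Function('I')(h) = Pow(h, Rational(3, 2))
Function('A')(M) = Add(M, Mul(2, Pow(M, 2))) (Function('A')(M) = Add(Add(Pow(M, 2), Pow(M, 2)), M) = Add(Mul(2, Pow(M, 2)), M) = Add(M, Mul(2, Pow(M, 2))))
Function('N')(f, k) = Pow(Add(7, Mul(2, Pow(2, Rational(1, 2)))), 2) (Function('N')(f, k) = Pow(Add(7, Pow(2, Rational(3, 2))), 2) = Pow(Add(7, Mul(2, Pow(2, Rational(1, 2)))), 2))
Add(Mul(Add(3092, 15628), Pow(Add(16577, 18745), -1)), Function('N')(Function('A')(3), -111)) = Add(Mul(Add(3092, 15628), Pow(Add(16577, 18745), -1)), Add(57, Mul(28, Pow(2, Rational(1, 2))))) = Add(Mul(18720, Pow(35322, -1)), Add(57, Mul(28, Pow(2, Rational(1, 2))))) = Add(Mul(18720, Rational(1, 35322)), Add(57, Mul(28, Pow(2, Rational(1, 2))))) = Add(Rational(3120, 5887), Add(57, Mul(28, Pow(2, Rational(1, 2))))) = Add(Rational(338679, 5887), Mul(28, Pow(2, Rational(1, 2))))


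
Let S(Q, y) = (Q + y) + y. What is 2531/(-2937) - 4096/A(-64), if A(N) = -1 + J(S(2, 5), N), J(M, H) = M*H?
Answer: 10083613/2258553 ≈ 4.4646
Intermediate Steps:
S(Q, y) = Q + 2*y
J(M, H) = H*M
A(N) = -1 + 12*N (A(N) = -1 + N*(2 + 2*5) = -1 + N*(2 + 10) = -1 + N*12 = -1 + 12*N)
2531/(-2937) - 4096/A(-64) = 2531/(-2937) - 4096/(-1 + 12*(-64)) = 2531*(-1/2937) - 4096/(-1 - 768) = -2531/2937 - 4096/(-769) = -2531/2937 - 4096*(-1/769) = -2531/2937 + 4096/769 = 10083613/2258553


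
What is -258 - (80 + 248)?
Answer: -586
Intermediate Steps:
-258 - (80 + 248) = -258 - 1*328 = -258 - 328 = -586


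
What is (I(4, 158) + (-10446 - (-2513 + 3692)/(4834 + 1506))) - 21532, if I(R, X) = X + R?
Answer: -201714619/6340 ≈ -31816.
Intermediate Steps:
I(R, X) = R + X
(I(4, 158) + (-10446 - (-2513 + 3692)/(4834 + 1506))) - 21532 = ((4 + 158) + (-10446 - (-2513 + 3692)/(4834 + 1506))) - 21532 = (162 + (-10446 - 1179/6340)) - 21532 = (162 - 66228819/6340) - 21532 = -65201739/6340 - 21532 = -201714619/6340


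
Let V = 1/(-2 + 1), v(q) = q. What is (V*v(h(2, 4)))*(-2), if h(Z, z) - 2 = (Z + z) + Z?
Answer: 20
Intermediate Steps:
h(Z, z) = 2 + z + 2*Z (h(Z, z) = 2 + ((Z + z) + Z) = 2 + (z + 2*Z) = 2 + z + 2*Z)
V = -1 (V = 1/(-1) = -1)
(V*v(h(2, 4)))*(-2) = -(2 + 4 + 2*2)*(-2) = -(2 + 4 + 4)*(-2) = -1*10*(-2) = -10*(-2) = 20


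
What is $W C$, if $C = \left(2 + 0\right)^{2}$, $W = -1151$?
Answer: $-4604$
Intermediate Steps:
$C = 4$ ($C = 2^{2} = 4$)
$W C = \left(-1151\right) 4 = -4604$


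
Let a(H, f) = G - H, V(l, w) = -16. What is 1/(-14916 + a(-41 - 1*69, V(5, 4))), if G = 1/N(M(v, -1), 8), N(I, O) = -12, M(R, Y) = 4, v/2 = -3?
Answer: -12/177673 ≈ -6.7540e-5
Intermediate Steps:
v = -6 (v = 2*(-3) = -6)
G = -1/12 (G = 1/(-12) = -1/12 ≈ -0.083333)
a(H, f) = -1/12 - H
1/(-14916 + a(-41 - 1*69, V(5, 4))) = 1/(-14916 + (-1/12 - (-41 - 1*69))) = 1/(-14916 + (-1/12 - (-41 - 69))) = 1/(-14916 + (-1/12 - 1*(-110))) = 1/(-14916 + (-1/12 + 110)) = 1/(-14916 + 1319/12) = 1/(-177673/12) = -12/177673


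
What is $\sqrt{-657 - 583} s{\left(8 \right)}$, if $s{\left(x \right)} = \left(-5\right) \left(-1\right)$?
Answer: $10 i \sqrt{310} \approx 176.07 i$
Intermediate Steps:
$s{\left(x \right)} = 5$
$\sqrt{-657 - 583} s{\left(8 \right)} = \sqrt{-657 - 583} \cdot 5 = \sqrt{-1240} \cdot 5 = 2 i \sqrt{310} \cdot 5 = 10 i \sqrt{310}$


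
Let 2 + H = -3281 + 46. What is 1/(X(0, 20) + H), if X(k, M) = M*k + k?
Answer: -1/3237 ≈ -0.00030893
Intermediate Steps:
H = -3237 (H = -2 + (-3281 + 46) = -2 - 3235 = -3237)
X(k, M) = k + M*k
1/(X(0, 20) + H) = 1/(0*(1 + 20) - 3237) = 1/(0*21 - 3237) = 1/(0 - 3237) = 1/(-3237) = -1/3237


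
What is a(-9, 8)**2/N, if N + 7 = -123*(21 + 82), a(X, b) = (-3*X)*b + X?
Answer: -42849/12676 ≈ -3.3803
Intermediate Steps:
a(X, b) = X - 3*X*b (a(X, b) = -3*X*b + X = X - 3*X*b)
N = -12676 (N = -7 - 123*(21 + 82) = -7 - 123*103 = -7 - 12669 = -12676)
a(-9, 8)**2/N = (-9*(1 - 3*8))**2/(-12676) = (-9*(1 - 24))**2*(-1/12676) = (-9*(-23))**2*(-1/12676) = 207**2*(-1/12676) = 42849*(-1/12676) = -42849/12676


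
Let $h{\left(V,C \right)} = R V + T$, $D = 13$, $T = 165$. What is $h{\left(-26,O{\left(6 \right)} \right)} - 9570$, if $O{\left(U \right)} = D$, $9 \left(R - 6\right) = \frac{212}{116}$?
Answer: $- \frac{2496799}{261} \approx -9566.3$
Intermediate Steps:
$R = \frac{1619}{261}$ ($R = 6 + \frac{212 \cdot \frac{1}{116}}{9} = 6 + \frac{1}{9} \cdot \frac{53}{29} = 6 + \frac{53}{261} = \frac{1619}{261} \approx 6.2031$)
$O{\left(U \right)} = 13$
$h{\left(V,C \right)} = 165 + \frac{1619 V}{261}$ ($h{\left(V,C \right)} = \frac{1619 V}{261} + 165 = 165 + \frac{1619 V}{261}$)
$h{\left(-26,O{\left(6 \right)} \right)} - 9570 = \left(165 + \frac{1619}{261} \left(-26\right)\right) - 9570 = \left(165 - \frac{42094}{261}\right) - 9570 = \frac{971}{261} - 9570 = - \frac{2496799}{261}$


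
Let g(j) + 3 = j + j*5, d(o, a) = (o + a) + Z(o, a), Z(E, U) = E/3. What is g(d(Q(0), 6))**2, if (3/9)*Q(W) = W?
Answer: 1089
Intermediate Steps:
Z(E, U) = E/3 (Z(E, U) = E*(1/3) = E/3)
Q(W) = 3*W
d(o, a) = a + 4*o/3 (d(o, a) = (o + a) + o/3 = (a + o) + o/3 = a + 4*o/3)
g(j) = -3 + 6*j (g(j) = -3 + (j + j*5) = -3 + (j + 5*j) = -3 + 6*j)
g(d(Q(0), 6))**2 = (-3 + 6*(6 + 4*(3*0)/3))**2 = (-3 + 6*(6 + (4/3)*0))**2 = (-3 + 6*(6 + 0))**2 = (-3 + 6*6)**2 = (-3 + 36)**2 = 33**2 = 1089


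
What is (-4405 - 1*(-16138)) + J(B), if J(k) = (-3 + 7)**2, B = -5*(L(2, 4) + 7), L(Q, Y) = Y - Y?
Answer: 11749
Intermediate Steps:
L(Q, Y) = 0
B = -35 (B = -5*(0 + 7) = -5*7 = -35)
J(k) = 16 (J(k) = 4**2 = 16)
(-4405 - 1*(-16138)) + J(B) = (-4405 - 1*(-16138)) + 16 = (-4405 + 16138) + 16 = 11733 + 16 = 11749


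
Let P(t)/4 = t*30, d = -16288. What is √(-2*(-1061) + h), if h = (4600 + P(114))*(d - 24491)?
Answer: I*√745437998 ≈ 27303.0*I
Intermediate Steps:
P(t) = 120*t (P(t) = 4*(t*30) = 4*(30*t) = 120*t)
h = -745440120 (h = (4600 + 120*114)*(-16288 - 24491) = (4600 + 13680)*(-40779) = 18280*(-40779) = -745440120)
√(-2*(-1061) + h) = √(-2*(-1061) - 745440120) = √(2122 - 745440120) = √(-745437998) = I*√745437998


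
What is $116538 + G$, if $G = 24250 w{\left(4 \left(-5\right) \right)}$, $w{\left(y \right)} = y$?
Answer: $-368462$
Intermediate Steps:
$G = -485000$ ($G = 24250 \cdot 4 \left(-5\right) = 24250 \left(-20\right) = -485000$)
$116538 + G = 116538 - 485000 = -368462$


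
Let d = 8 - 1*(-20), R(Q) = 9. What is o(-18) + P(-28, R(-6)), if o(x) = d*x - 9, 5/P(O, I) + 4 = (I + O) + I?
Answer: -7187/14 ≈ -513.36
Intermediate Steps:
P(O, I) = 5/(-4 + O + 2*I) (P(O, I) = 5/(-4 + ((I + O) + I)) = 5/(-4 + (O + 2*I)) = 5/(-4 + O + 2*I))
d = 28 (d = 8 + 20 = 28)
o(x) = -9 + 28*x (o(x) = 28*x - 9 = -9 + 28*x)
o(-18) + P(-28, R(-6)) = (-9 + 28*(-18)) + 5/(-4 - 28 + 2*9) = (-9 - 504) + 5/(-4 - 28 + 18) = -513 + 5/(-14) = -513 + 5*(-1/14) = -513 - 5/14 = -7187/14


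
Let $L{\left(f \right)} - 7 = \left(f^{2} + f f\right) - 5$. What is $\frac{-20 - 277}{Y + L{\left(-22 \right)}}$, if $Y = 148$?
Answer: $- \frac{297}{1118} \approx -0.26565$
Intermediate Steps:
$L{\left(f \right)} = 2 + 2 f^{2}$ ($L{\left(f \right)} = 7 - \left(5 - f^{2} - f f\right) = 7 + \left(\left(f^{2} + f^{2}\right) - 5\right) = 7 + \left(2 f^{2} - 5\right) = 7 + \left(-5 + 2 f^{2}\right) = 2 + 2 f^{2}$)
$\frac{-20 - 277}{Y + L{\left(-22 \right)}} = \frac{-20 - 277}{148 + \left(2 + 2 \left(-22\right)^{2}\right)} = - \frac{297}{148 + \left(2 + 2 \cdot 484\right)} = - \frac{297}{148 + \left(2 + 968\right)} = - \frac{297}{148 + 970} = - \frac{297}{1118}$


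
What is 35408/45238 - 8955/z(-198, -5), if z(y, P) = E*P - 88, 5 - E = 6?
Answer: 204022577/1877377 ≈ 108.67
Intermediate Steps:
E = -1 (E = 5 - 1*6 = 5 - 6 = -1)
z(y, P) = -88 - P (z(y, P) = -P - 88 = -88 - P)
35408/45238 - 8955/z(-198, -5) = 35408/45238 - 8955/(-88 - 1*(-5)) = 35408*(1/45238) - 8955/(-88 + 5) = 17704/22619 - 8955/(-83) = 17704/22619 - 8955*(-1/83) = 17704/22619 + 8955/83 = 204022577/1877377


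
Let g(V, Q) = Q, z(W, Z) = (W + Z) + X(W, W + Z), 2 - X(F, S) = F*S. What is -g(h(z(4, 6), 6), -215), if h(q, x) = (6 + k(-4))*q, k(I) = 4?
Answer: 215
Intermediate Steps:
X(F, S) = 2 - F*S
z(W, Z) = 2 + W + Z - W*(W + Z) (z(W, Z) = (W + Z) + (2 - W*(W + Z)) = 2 + W + Z - W*(W + Z))
h(q, x) = 10*q (h(q, x) = (6 + 4)*q = 10*q)
-g(h(z(4, 6), 6), -215) = -1*(-215) = 215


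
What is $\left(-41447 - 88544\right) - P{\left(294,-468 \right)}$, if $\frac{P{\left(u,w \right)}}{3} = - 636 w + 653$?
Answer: $-1024894$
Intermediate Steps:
$P{\left(u,w \right)} = 1959 - 1908 w$ ($P{\left(u,w \right)} = 3 \left(- 636 w + 653\right) = 3 \left(653 - 636 w\right) = 1959 - 1908 w$)
$\left(-41447 - 88544\right) - P{\left(294,-468 \right)} = \left(-41447 - 88544\right) - \left(1959 - -892944\right) = -129991 - \left(1959 + 892944\right) = -129991 - 894903 = -1024894$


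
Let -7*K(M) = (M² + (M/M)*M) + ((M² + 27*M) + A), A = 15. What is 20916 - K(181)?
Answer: 217017/7 ≈ 31002.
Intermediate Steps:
K(M) = -15/7 - 4*M - 2*M²/7 (K(M) = -((M² + (M/M)*M) + ((M² + 27*M) + 15))/7 = -((M² + 1*M) + (15 + M² + 27*M))/7 = -((M² + M) + (15 + M² + 27*M))/7 = -((M + M²) + (15 + M² + 27*M))/7 = -(15 + 2*M² + 28*M)/7 = -15/7 - 4*M - 2*M²/7)
20916 - K(181) = 20916 - (-15/7 - 4*181 - 2/7*181²) = 20916 - (-15/7 - 724 - 2/7*32761) = 20916 - (-15/7 - 724 - 65522/7) = 20916 - 1*(-70605/7) = 20916 + 70605/7 = 217017/7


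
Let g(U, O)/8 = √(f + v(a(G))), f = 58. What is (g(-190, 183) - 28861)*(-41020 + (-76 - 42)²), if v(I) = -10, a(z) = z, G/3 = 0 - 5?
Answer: 782017656 - 867072*√3 ≈ 7.8052e+8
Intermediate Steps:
G = -15 (G = 3*(0 - 5) = 3*(-5) = -15)
g(U, O) = 32*√3 (g(U, O) = 8*√(58 - 10) = 8*√48 = 8*(4*√3) = 32*√3)
(g(-190, 183) - 28861)*(-41020 + (-76 - 42)²) = (32*√3 - 28861)*(-41020 + (-76 - 42)²) = (-28861 + 32*√3)*(-41020 + (-118)²) = (-28861 + 32*√3)*(-41020 + 13924) = (-28861 + 32*√3)*(-27096) = 782017656 - 867072*√3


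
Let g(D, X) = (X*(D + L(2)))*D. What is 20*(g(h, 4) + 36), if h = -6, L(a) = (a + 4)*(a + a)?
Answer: -7920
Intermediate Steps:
L(a) = 2*a*(4 + a) (L(a) = (4 + a)*(2*a) = 2*a*(4 + a))
g(D, X) = D*X*(24 + D) (g(D, X) = (X*(D + 2*2*(4 + 2)))*D = (X*(D + 2*2*6))*D = (X*(D + 24))*D = (X*(24 + D))*D = D*X*(24 + D))
20*(g(h, 4) + 36) = 20*(-6*4*(24 - 6) + 36) = 20*(-6*4*18 + 36) = 20*(-432 + 36) = 20*(-396) = -7920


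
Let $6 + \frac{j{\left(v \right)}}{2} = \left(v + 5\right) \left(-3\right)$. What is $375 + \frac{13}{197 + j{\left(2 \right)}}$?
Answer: $\frac{4126}{11} \approx 375.09$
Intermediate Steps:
$j{\left(v \right)} = -42 - 6 v$ ($j{\left(v \right)} = -12 + 2 \left(v + 5\right) \left(-3\right) = -12 + 2 \left(5 + v\right) \left(-3\right) = -12 + 2 \left(-15 - 3 v\right) = -12 - \left(30 + 6 v\right) = -42 - 6 v$)
$375 + \frac{13}{197 + j{\left(2 \right)}} = 375 + \frac{13}{197 - 54} = 375 + \frac{13}{143} = 375 + 13 \cdot \frac{1}{143} = 375 + \frac{1}{11} = \frac{4126}{11}$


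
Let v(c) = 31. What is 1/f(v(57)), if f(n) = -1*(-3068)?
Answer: 1/3068 ≈ 0.00032595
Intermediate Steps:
f(n) = 3068
1/f(v(57)) = 1/3068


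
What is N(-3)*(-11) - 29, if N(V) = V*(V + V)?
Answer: -227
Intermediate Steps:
N(V) = 2*V² (N(V) = V*(2*V) = 2*V²)
N(-3)*(-11) - 29 = (2*(-3)²)*(-11) - 29 = (2*9)*(-11) - 29 = 18*(-11) - 29 = -198 - 29 = -227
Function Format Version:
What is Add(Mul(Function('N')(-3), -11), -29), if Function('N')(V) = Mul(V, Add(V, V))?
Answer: -227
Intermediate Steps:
Function('N')(V) = Mul(2, Pow(V, 2)) (Function('N')(V) = Mul(V, Mul(2, V)) = Mul(2, Pow(V, 2)))
Add(Mul(Function('N')(-3), -11), -29) = Add(Mul(Mul(2, Pow(-3, 2)), -11), -29) = Add(Mul(Mul(2, 9), -11), -29) = Add(Mul(18, -11), -29) = Add(-198, -29) = -227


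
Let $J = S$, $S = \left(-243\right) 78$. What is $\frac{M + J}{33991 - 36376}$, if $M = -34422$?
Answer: $\frac{17792}{795} \approx 22.38$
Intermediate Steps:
$S = -18954$
$J = -18954$
$\frac{M + J}{33991 - 36376} = \frac{-34422 - 18954}{33991 - 36376} = - \frac{53376}{-2385} = \left(-53376\right) \left(- \frac{1}{2385}\right) = \frac{17792}{795}$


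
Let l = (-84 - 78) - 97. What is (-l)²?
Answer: 67081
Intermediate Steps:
l = -259 (l = -162 - 97 = -259)
(-l)² = (-1*(-259))² = 259² = 67081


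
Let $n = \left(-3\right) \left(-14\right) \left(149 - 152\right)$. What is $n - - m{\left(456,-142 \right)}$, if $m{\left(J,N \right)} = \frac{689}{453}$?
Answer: $- \frac{56389}{453} \approx -124.48$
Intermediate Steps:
$m{\left(J,N \right)} = \frac{689}{453}$ ($m{\left(J,N \right)} = 689 \cdot \frac{1}{453} = \frac{689}{453}$)
$n = -126$ ($n = 42 \left(-3\right) = -126$)
$n - - m{\left(456,-142 \right)} = -126 - \left(-1\right) \frac{689}{453} = -126 - - \frac{689}{453} = -126 + \frac{689}{453} = - \frac{56389}{453}$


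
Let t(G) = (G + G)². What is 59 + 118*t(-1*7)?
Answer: 23187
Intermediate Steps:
t(G) = 4*G² (t(G) = (2*G)² = 4*G²)
59 + 118*t(-1*7) = 59 + 118*(4*(-1*7)²) = 59 + 118*(4*(-7)²) = 59 + 118*(4*49) = 59 + 118*196 = 59 + 23128 = 23187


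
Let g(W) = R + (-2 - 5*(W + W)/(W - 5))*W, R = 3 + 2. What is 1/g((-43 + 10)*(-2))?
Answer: -61/51307 ≈ -0.0011889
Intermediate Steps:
R = 5
g(W) = 5 + W*(-2 - 10*W/(-5 + W)) (g(W) = 5 + (-2 - 5*(W + W)/(W - 5))*W = 5 + (-2 - 5*2*W/(-5 + W))*W = 5 + (-2 - 10*W/(-5 + W))*W = 5 + W*(-2 - 10*W/(-5 + W)))
1/g((-43 + 10)*(-2)) = 1/((-25 - 12*4*(-43 + 10)² + 15*((-43 + 10)*(-2)))/(-5 + (-43 + 10)*(-2))) = 1/((-25 - 12*(-33*(-2))² + 15*(-33*(-2)))/(-5 - 33*(-2))) = 1/((-25 - 12*66² + 15*66)/(-5 + 66)) = 1/((-25 - 12*4356 + 990)/61) = 1/((-25 - 52272 + 990)/61) = 1/((1/61)*(-51307)) = 1/(-51307/61) = -61/51307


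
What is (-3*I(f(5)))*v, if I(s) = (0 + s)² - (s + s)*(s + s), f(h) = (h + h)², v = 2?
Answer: 180000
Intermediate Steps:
f(h) = 4*h² (f(h) = (2*h)² = 4*h²)
I(s) = -3*s² (I(s) = s² - 2*s*2*s = s² - 4*s² = -3*s²)
(-3*I(f(5)))*v = -(-9)*(4*5²)²*2 = -(-9)*(4*25)²*2 = -(-9)*100²*2 = -(-9)*10000*2 = -3*(-30000)*2 = 90000*2 = 180000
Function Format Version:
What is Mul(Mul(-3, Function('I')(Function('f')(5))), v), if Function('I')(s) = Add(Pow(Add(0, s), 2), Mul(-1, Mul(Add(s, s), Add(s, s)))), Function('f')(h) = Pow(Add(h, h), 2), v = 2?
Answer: 180000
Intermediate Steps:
Function('f')(h) = Mul(4, Pow(h, 2)) (Function('f')(h) = Pow(Mul(2, h), 2) = Mul(4, Pow(h, 2)))
Function('I')(s) = Mul(-3, Pow(s, 2)) (Function('I')(s) = Add(Pow(s, 2), Mul(-1, Mul(Mul(2, s), Mul(2, s)))) = Add(Pow(s, 2), Mul(-1, Mul(4, Pow(s, 2)))) = Add(Pow(s, 2), Mul(-4, Pow(s, 2))) = Mul(-3, Pow(s, 2)))
Mul(Mul(-3, Function('I')(Function('f')(5))), v) = Mul(Mul(-3, Mul(-3, Pow(Mul(4, Pow(5, 2)), 2))), 2) = Mul(Mul(-3, Mul(-3, Pow(Mul(4, 25), 2))), 2) = Mul(Mul(-3, Mul(-3, Pow(100, 2))), 2) = Mul(Mul(-3, Mul(-3, 10000)), 2) = Mul(Mul(-3, -30000), 2) = Mul(90000, 2) = 180000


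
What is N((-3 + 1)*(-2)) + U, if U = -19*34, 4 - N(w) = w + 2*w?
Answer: -654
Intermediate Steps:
N(w) = 4 - 3*w (N(w) = 4 - (w + 2*w) = 4 - 3*w)
U = -646
N((-3 + 1)*(-2)) + U = (4 - 3*(-3 + 1)*(-2)) - 646 = (4 - (-6)*(-2)) - 646 = (4 - 3*4) - 646 = (4 - 12) - 646 = -8 - 646 = -654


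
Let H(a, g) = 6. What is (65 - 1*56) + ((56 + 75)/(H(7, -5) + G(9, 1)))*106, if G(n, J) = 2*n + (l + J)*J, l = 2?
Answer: 14129/27 ≈ 523.30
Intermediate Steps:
G(n, J) = 2*n + J*(2 + J) (G(n, J) = 2*n + (2 + J)*J = 2*n + J*(2 + J))
(65 - 1*56) + ((56 + 75)/(H(7, -5) + G(9, 1)))*106 = (65 - 1*56) + ((56 + 75)/(6 + (1**2 + 2*1 + 2*9)))*106 = (65 - 56) + (131/(6 + (1 + 2 + 18)))*106 = 9 + (131/(6 + 21))*106 = 9 + (131/27)*106 = 9 + 13886/27 = 14129/27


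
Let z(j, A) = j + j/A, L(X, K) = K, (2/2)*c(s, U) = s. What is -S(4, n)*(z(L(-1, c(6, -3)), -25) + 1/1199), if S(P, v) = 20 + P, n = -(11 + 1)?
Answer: -4144344/29975 ≈ -138.26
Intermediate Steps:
c(s, U) = s
n = -12 (n = -1*12 = -12)
-S(4, n)*(z(L(-1, c(6, -3)), -25) + 1/1199) = -(20 + 4)*((6 + 6/(-25)) + 1/1199) = -24*((6 + 6*(-1/25)) + 1/1199) = -24*((6 - 6/25) + 1/1199) = -24*(144/25 + 1/1199) = -24*172681/29975 = -1*4144344/29975 = -4144344/29975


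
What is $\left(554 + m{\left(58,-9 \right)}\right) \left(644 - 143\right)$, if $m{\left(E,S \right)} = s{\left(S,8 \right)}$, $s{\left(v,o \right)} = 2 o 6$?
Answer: $325650$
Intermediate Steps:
$s{\left(v,o \right)} = 12 o$
$m{\left(E,S \right)} = 96$ ($m{\left(E,S \right)} = 12 \cdot 8 = 96$)
$\left(554 + m{\left(58,-9 \right)}\right) \left(644 - 143\right) = \left(554 + 96\right) \left(644 - 143\right) = 650 \cdot 501 = 325650$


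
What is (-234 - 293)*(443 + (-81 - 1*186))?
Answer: -92752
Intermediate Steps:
(-234 - 293)*(443 + (-81 - 1*186)) = -527*(443 + (-81 - 186)) = -527*(443 - 267) = -527*176 = -92752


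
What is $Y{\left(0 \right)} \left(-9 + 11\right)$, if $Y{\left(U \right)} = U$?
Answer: $0$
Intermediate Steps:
$Y{\left(0 \right)} \left(-9 + 11\right) = 0 \left(-9 + 11\right) = 0 \cdot 2 = 0$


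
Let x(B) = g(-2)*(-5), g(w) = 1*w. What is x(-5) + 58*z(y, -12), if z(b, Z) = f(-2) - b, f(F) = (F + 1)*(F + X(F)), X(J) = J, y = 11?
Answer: -396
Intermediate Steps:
f(F) = 2*F*(1 + F) (f(F) = (F + 1)*(F + F) = (1 + F)*(2*F) = 2*F*(1 + F))
g(w) = w
z(b, Z) = 4 - b (z(b, Z) = 2*(-2)*(1 - 2) - b = 2*(-2)*(-1) - b = 4 - b)
x(B) = 10 (x(B) = -2*(-5) = 10)
x(-5) + 58*z(y, -12) = 10 + 58*(4 - 1*11) = 10 + 58*(4 - 11) = 10 + 58*(-7) = 10 - 406 = -396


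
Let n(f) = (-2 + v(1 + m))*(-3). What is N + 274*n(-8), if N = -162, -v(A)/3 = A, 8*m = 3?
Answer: 19491/4 ≈ 4872.8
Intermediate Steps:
m = 3/8 (m = (1/8)*3 = 3/8 ≈ 0.37500)
v(A) = -3*A
n(f) = 147/8 (n(f) = (-2 - 3*(1 + 3/8))*(-3) = (-2 - 3*11/8)*(-3) = (-2 - 33/8)*(-3) = -49/8*(-3) = 147/8)
N + 274*n(-8) = -162 + 274*(147/8) = -162 + 20139/4 = 19491/4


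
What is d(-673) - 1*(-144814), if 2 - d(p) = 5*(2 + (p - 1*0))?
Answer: 148171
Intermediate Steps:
d(p) = -8 - 5*p (d(p) = 2 - 5*(2 + (p - 1*0)) = 2 - 5*(2 + (p + 0)) = 2 - 5*(2 + p) = 2 - (10 + 5*p) = 2 + (-10 - 5*p) = -8 - 5*p)
d(-673) - 1*(-144814) = (-8 - 5*(-673)) - 1*(-144814) = (-8 + 3365) + 144814 = 3357 + 144814 = 148171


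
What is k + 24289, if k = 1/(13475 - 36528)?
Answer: 559934316/23053 ≈ 24289.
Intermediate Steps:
k = -1/23053 (k = 1/(-23053) = -1/23053 ≈ -4.3378e-5)
k + 24289 = -1/23053 + 24289 = 559934316/23053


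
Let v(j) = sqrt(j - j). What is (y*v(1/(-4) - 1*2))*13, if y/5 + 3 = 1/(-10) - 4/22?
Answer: 0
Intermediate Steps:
y = -361/22 (y = -15 + 5*(1/(-10) - 4/22) = -15 + 5*(1*(-1/10) - 4*1/22) = -15 + 5*(-1/10 - 2/11) = -15 + 5*(-31/110) = -15 - 31/22 = -361/22 ≈ -16.409)
v(j) = 0 (v(j) = sqrt(0) = 0)
(y*v(1/(-4) - 1*2))*13 = -361/22*0*13 = 0*13 = 0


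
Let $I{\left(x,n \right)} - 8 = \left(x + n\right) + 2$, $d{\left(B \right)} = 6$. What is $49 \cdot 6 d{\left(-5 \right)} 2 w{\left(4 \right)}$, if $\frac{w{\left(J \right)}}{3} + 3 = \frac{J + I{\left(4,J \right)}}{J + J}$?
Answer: $-2646$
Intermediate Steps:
$I{\left(x,n \right)} = 10 + n + x$ ($I{\left(x,n \right)} = 8 + \left(\left(x + n\right) + 2\right) = 8 + \left(\left(n + x\right) + 2\right) = 8 + \left(2 + n + x\right) = 10 + n + x$)
$w{\left(J \right)} = -9 + \frac{3 \left(14 + 2 J\right)}{2 J}$ ($w{\left(J \right)} = -9 + 3 \frac{J + \left(10 + J + 4\right)}{J + J} = -9 + 3 \frac{J + \left(14 + J\right)}{2 J} = -9 + 3 \left(14 + 2 J\right) \frac{1}{2 J} = -9 + 3 \frac{14 + 2 J}{2 J} = -9 + \frac{3 \left(14 + 2 J\right)}{2 J}$)
$49 \cdot 6 d{\left(-5 \right)} 2 w{\left(4 \right)} = 49 \cdot 6 \cdot 6 \cdot 2 \left(-6 + \frac{21}{4}\right) = 49 \cdot 36 \cdot 2 \left(-6 + 21 \cdot \frac{1}{4}\right) = 49 \cdot 72 \left(-6 + \frac{21}{4}\right) = 3528 \left(- \frac{3}{4}\right) = -2646$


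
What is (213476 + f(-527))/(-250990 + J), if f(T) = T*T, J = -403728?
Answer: -491205/654718 ≈ -0.75025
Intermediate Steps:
f(T) = T**2
(213476 + f(-527))/(-250990 + J) = (213476 + (-527)**2)/(-250990 - 403728) = (213476 + 277729)/(-654718) = 491205*(-1/654718) = -491205/654718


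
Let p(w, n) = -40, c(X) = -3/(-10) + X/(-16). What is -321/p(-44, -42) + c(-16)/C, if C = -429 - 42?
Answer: 151139/18840 ≈ 8.0222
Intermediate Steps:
c(X) = 3/10 - X/16 (c(X) = -3*(-1/10) + X*(-1/16) = 3/10 - X/16)
C = -471
-321/p(-44, -42) + c(-16)/C = -321/(-40) + (3/10 - 1/16*(-16))/(-471) = -321*(-1/40) + (3/10 + 1)*(-1/471) = 321/40 + (13/10)*(-1/471) = 321/40 - 13/4710 = 151139/18840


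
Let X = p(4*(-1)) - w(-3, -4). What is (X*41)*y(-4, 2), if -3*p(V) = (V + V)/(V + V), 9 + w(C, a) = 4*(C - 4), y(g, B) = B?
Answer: 9020/3 ≈ 3006.7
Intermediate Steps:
w(C, a) = -25 + 4*C (w(C, a) = -9 + 4*(C - 4) = -9 + 4*(-4 + C) = -9 + (-16 + 4*C) = -25 + 4*C)
p(V) = -1/3 (p(V) = -(V + V)/(3*(V + V)) = -2*V/(3*(2*V)) = -2*V*1/(2*V)/3 = -1/3*1 = -1/3)
X = 110/3 (X = -1/3 - (-25 + 4*(-3)) = -1/3 - (-25 - 12) = -1/3 - 1*(-37) = -1/3 + 37 = 110/3 ≈ 36.667)
(X*41)*y(-4, 2) = ((110/3)*41)*2 = (4510/3)*2 = 9020/3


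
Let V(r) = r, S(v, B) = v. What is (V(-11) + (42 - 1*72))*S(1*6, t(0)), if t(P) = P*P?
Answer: -246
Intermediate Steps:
t(P) = P²
(V(-11) + (42 - 1*72))*S(1*6, t(0)) = (-11 + (42 - 1*72))*(1*6) = (-11 + (42 - 72))*6 = (-11 - 30)*6 = -41*6 = -246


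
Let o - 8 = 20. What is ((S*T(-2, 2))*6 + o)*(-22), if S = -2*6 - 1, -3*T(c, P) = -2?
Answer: 528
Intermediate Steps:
o = 28 (o = 8 + 20 = 28)
T(c, P) = ⅔ (T(c, P) = -⅓*(-2) = ⅔)
S = -13 (S = -12 - 1 = -13)
((S*T(-2, 2))*6 + o)*(-22) = (-13*⅔*6 + 28)*(-22) = (-26/3*6 + 28)*(-22) = (-52 + 28)*(-22) = -24*(-22) = 528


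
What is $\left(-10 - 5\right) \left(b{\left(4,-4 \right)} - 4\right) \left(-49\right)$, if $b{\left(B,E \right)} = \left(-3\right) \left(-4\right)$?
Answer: $5880$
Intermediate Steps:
$b{\left(B,E \right)} = 12$
$\left(-10 - 5\right) \left(b{\left(4,-4 \right)} - 4\right) \left(-49\right) = \left(-10 - 5\right) \left(12 - 4\right) \left(-49\right) = \left(-15\right) 8 \left(-49\right) = \left(-120\right) \left(-49\right) = 5880$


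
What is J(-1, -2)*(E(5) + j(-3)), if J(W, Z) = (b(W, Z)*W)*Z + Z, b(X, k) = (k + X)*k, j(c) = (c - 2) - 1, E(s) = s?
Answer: -10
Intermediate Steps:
j(c) = -3 + c (j(c) = (-2 + c) - 1 = -3 + c)
b(X, k) = k*(X + k) (b(X, k) = (X + k)*k = k*(X + k))
J(W, Z) = Z + W*Z²*(W + Z) (J(W, Z) = ((Z*(W + Z))*W)*Z + Z = (W*Z*(W + Z))*Z + Z = W*Z²*(W + Z) + Z = Z + W*Z²*(W + Z))
J(-1, -2)*(E(5) + j(-3)) = (-2*(1 - 1*(-2)*(-1 - 2)))*(5 + (-3 - 3)) = (-2*(1 - 1*(-2)*(-3)))*(5 - 6) = -2*(1 - 6)*(-1) = -2*(-5)*(-1) = 10*(-1) = -10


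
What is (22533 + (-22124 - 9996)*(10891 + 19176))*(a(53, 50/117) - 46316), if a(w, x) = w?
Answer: 44677544182341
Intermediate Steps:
(22533 + (-22124 - 9996)*(10891 + 19176))*(a(53, 50/117) - 46316) = (22533 + (-22124 - 9996)*(10891 + 19176))*(53 - 46316) = (22533 - 32120*30067)*(-46263) = (22533 - 965752040)*(-46263) = -965729507*(-46263) = 44677544182341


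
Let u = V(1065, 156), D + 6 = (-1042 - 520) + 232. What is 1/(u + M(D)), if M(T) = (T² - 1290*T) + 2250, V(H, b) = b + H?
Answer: 1/3511807 ≈ 2.8475e-7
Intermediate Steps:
D = -1336 (D = -6 + ((-1042 - 520) + 232) = -6 + (-1562 + 232) = -6 - 1330 = -1336)
V(H, b) = H + b
M(T) = 2250 + T² - 1290*T
u = 1221 (u = 1065 + 156 = 1221)
1/(u + M(D)) = 1/(1221 + (2250 + (-1336)² - 1290*(-1336))) = 1/(1221 + (2250 + 1784896 + 1723440)) = 1/(1221 + 3510586) = 1/3511807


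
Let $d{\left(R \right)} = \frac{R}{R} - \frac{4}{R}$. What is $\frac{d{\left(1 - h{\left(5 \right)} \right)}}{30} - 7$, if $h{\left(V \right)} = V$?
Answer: $- \frac{104}{15} \approx -6.9333$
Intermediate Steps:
$d{\left(R \right)} = 1 - \frac{4}{R}$
$\frac{d{\left(1 - h{\left(5 \right)} \right)}}{30} - 7 = \frac{\frac{1}{1 - 5} \left(-4 + \left(1 - 5\right)\right)}{30} - 7 = \frac{-4 + \left(1 - 5\right)}{1 - 5} \cdot \frac{1}{30} - 7 = \frac{-4 - 4}{-4} \cdot \frac{1}{30} - 7 = \left(- \frac{1}{4}\right) \left(-8\right) \frac{1}{30} - 7 = 2 \cdot \frac{1}{30} - 7 = \frac{1}{15} - 7 = - \frac{104}{15}$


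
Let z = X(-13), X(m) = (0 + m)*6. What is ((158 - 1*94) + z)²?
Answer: 196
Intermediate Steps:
X(m) = 6*m (X(m) = m*6 = 6*m)
z = -78 (z = 6*(-13) = -78)
((158 - 1*94) + z)² = ((158 - 1*94) - 78)² = ((158 - 94) - 78)² = (64 - 78)² = (-14)² = 196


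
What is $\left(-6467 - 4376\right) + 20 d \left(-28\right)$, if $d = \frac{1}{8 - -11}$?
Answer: $- \frac{206577}{19} \approx -10872.0$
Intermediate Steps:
$d = \frac{1}{19}$ ($d = \frac{1}{8 + \left(-7 + 18\right)} = \frac{1}{8 + 11} = \frac{1}{19} \approx 0.052632$)
$\left(-6467 - 4376\right) + 20 d \left(-28\right) = \left(-6467 - 4376\right) + 20 \cdot \frac{1}{19} \left(-28\right) = \left(-6467 - 4376\right) + \frac{20}{19} \left(-28\right) = -10843 - \frac{560}{19} = - \frac{206577}{19}$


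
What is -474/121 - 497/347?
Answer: -224615/41987 ≈ -5.3496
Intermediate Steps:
-474/121 - 497/347 = -224615/41987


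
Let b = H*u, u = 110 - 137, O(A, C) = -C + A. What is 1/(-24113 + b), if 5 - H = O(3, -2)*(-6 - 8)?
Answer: -1/26138 ≈ -3.8258e-5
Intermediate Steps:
O(A, C) = A - C
H = 75 (H = 5 - (3 - 1*(-2))*(-6 - 8) = 5 - (3 + 2)*(-14) = 5 - 5*(-14) = 5 - 1*(-70) = 5 + 70 = 75)
u = -27
b = -2025 (b = 75*(-27) = -2025)
1/(-24113 + b) = 1/(-24113 - 2025) = 1/(-26138) = -1/26138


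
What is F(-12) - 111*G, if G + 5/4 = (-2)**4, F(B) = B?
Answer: -6597/4 ≈ -1649.3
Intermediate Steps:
G = 59/4 (G = -5/4 + (-2)**4 = -5/4 + 16 = 59/4 ≈ 14.750)
F(-12) - 111*G = -12 - 111*59/4 = -12 - 6549/4 = -6597/4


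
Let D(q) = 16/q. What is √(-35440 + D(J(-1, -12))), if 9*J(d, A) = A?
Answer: 2*I*√8863 ≈ 188.29*I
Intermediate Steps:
J(d, A) = A/9
√(-35440 + D(J(-1, -12))) = √(-35440 + 16/(((⅑)*(-12)))) = √(-35440 + 16/(-4/3)) = √(-35440 + 16*(-¾)) = √(-35440 - 12) = √(-35452) = 2*I*√8863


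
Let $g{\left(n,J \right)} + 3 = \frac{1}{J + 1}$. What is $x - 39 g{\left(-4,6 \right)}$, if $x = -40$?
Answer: $\frac{500}{7} \approx 71.429$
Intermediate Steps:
$g{\left(n,J \right)} = -3 + \frac{1}{1 + J}$ ($g{\left(n,J \right)} = -3 + \frac{1}{J + 1} = -3 + \frac{1}{1 + J}$)
$x - 39 g{\left(-4,6 \right)} = -40 - 39 \frac{-2 - 18}{1 + 6} = -40 - 39 \frac{-2 - 18}{7} = -40 - 39 \cdot \frac{1}{7} \left(-20\right) = -40 - - \frac{780}{7} = -40 + \frac{780}{7} = \frac{500}{7}$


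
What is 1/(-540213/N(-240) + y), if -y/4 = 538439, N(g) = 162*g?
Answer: -12960/27912497689 ≈ -4.6431e-7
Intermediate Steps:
y = -2153756 (y = -4*538439 = -2153756)
1/(-540213/N(-240) + y) = 1/(-540213/(162*(-240)) - 2153756) = 1/(-540213/(-38880) - 2153756) = 1/(-540213*(-1/38880) - 2153756) = 1/(180071/12960 - 2153756) = 1/(-27912497689/12960) = -12960/27912497689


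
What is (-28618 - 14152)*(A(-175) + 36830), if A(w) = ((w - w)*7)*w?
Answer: -1575219100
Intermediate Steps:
A(w) = 0 (A(w) = (0*7)*w = 0*w = 0)
(-28618 - 14152)*(A(-175) + 36830) = (-28618 - 14152)*(0 + 36830) = -42770*36830 = -1575219100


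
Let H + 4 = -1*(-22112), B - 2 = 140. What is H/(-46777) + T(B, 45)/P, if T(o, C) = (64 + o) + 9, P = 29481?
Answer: -641708893/1379032737 ≈ -0.46533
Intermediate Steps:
B = 142 (B = 2 + 140 = 142)
T(o, C) = 73 + o
H = 22108 (H = -4 - 1*(-22112) = -4 + 22112 = 22108)
H/(-46777) + T(B, 45)/P = 22108/(-46777) + (73 + 142)/29481 = 22108*(-1/46777) + 215*(1/29481) = -22108/46777 + 215/29481 = -641708893/1379032737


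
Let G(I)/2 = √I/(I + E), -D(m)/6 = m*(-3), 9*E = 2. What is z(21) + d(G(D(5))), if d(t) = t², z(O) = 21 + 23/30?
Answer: 13482076/618135 ≈ 21.811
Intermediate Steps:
E = 2/9 (E = (⅑)*2 = 2/9 ≈ 0.22222)
z(O) = 653/30 (z(O) = 21 + 23*(1/30) = 21 + 23/30 = 653/30)
D(m) = 18*m (D(m) = -6*m*(-3) = -(-18)*m = 18*m)
G(I) = 2*√I/(2/9 + I) (G(I) = 2*(√I/(I + 2/9)) = 2*(√I/(2/9 + I)) = 2*√I/(2/9 + I))
z(21) + d(G(D(5))) = 653/30 + (18*√(18*5)/(2 + 9*(18*5)))² = 653/30 + (18*√90/(2 + 9*90))² = 653/30 + (18*(3*√10)/(2 + 810))² = 653/30 + (18*(3*√10)/812)² = 653/30 + (18*(3*√10)*(1/812))² = 653/30 + (27*√10/406)² = 653/30 + 3645/82418 = 13482076/618135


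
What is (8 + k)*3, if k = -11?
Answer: -9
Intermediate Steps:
(8 + k)*3 = (8 - 11)*3 = -3*3 = -9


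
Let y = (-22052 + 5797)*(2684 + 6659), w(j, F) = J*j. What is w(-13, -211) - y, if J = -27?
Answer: 151870816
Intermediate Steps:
w(j, F) = -27*j
y = -151870465 (y = -16255*9343 = -151870465)
w(-13, -211) - y = -27*(-13) - 1*(-151870465) = 351 + 151870465 = 151870816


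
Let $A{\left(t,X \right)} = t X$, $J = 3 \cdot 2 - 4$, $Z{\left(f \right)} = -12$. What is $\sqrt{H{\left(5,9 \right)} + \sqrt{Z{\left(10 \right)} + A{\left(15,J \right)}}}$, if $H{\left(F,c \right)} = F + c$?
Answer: $\sqrt{14 + 3 \sqrt{2}} \approx 4.2711$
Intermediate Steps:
$J = 2$ ($J = 6 - 4 = 2$)
$A{\left(t,X \right)} = X t$
$\sqrt{H{\left(5,9 \right)} + \sqrt{Z{\left(10 \right)} + A{\left(15,J \right)}}} = \sqrt{\left(5 + 9\right) + \sqrt{-12 + 2 \cdot 15}} = \sqrt{14 + \sqrt{-12 + 30}} = \sqrt{14 + \sqrt{18}} = \sqrt{14 + 3 \sqrt{2}}$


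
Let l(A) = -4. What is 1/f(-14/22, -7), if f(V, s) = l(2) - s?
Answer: 1/3 ≈ 0.33333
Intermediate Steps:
f(V, s) = -4 - s
1/f(-14/22, -7) = 1/(-4 - 1*(-7)) = 1/(-4 + 7) = 1/3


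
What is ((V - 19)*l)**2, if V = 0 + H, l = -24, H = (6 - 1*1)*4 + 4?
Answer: 14400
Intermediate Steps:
H = 24 (H = (6 - 1)*4 + 4 = 5*4 + 4 = 20 + 4 = 24)
V = 24 (V = 0 + 24 = 24)
((V - 19)*l)**2 = ((24 - 19)*(-24))**2 = (5*(-24))**2 = (-120)**2 = 14400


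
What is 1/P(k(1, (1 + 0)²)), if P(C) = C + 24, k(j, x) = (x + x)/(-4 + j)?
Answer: 3/70 ≈ 0.042857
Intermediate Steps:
k(j, x) = 2*x/(-4 + j) (k(j, x) = (2*x)/(-4 + j) = 2*x/(-4 + j))
P(C) = 24 + C
1/P(k(1, (1 + 0)²)) = 1/(24 + 2*(1 + 0)²/(-4 + 1)) = 1/(24 + 2*1²/(-3)) = 1/(24 + 2*1*(-⅓)) = 1/(24 - ⅔) = 1/(70/3) = 3/70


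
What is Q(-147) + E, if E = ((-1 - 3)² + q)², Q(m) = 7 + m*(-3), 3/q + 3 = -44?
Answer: 1550633/2209 ≈ 701.96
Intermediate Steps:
q = -3/47 (q = 3/(-3 - 44) = 3/(-47) = 3*(-1/47) = -3/47 ≈ -0.063830)
Q(m) = 7 - 3*m
E = 561001/2209 (E = ((-1 - 3)² - 3/47)² = ((-4)² - 3/47)² = (16 - 3/47)² = (749/47)² = 561001/2209 ≈ 253.96)
Q(-147) + E = (7 - 3*(-147)) + 561001/2209 = (7 + 441) + 561001/2209 = 448 + 561001/2209 = 1550633/2209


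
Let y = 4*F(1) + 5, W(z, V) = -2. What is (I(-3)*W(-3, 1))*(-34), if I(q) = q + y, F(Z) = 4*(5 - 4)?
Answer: 1224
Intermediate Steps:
F(Z) = 4 (F(Z) = 4*1 = 4)
y = 21 (y = 4*4 + 5 = 16 + 5 = 21)
I(q) = 21 + q (I(q) = q + 21 = 21 + q)
(I(-3)*W(-3, 1))*(-34) = ((21 - 3)*(-2))*(-34) = (18*(-2))*(-34) = -36*(-34) = 1224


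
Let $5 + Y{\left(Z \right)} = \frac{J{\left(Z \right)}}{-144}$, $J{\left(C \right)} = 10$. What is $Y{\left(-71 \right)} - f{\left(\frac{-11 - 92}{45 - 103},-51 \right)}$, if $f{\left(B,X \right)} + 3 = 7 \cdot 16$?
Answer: $- \frac{8213}{72} \approx -114.07$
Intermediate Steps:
$f{\left(B,X \right)} = 109$ ($f{\left(B,X \right)} = -3 + 7 \cdot 16 = -3 + 112 = 109$)
$Y{\left(Z \right)} = - \frac{365}{72}$ ($Y{\left(Z \right)} = -5 + \frac{10}{-144} = -5 + 10 \left(- \frac{1}{144}\right) = -5 - \frac{5}{72} = - \frac{365}{72}$)
$Y{\left(-71 \right)} - f{\left(\frac{-11 - 92}{45 - 103},-51 \right)} = - \frac{365}{72} - 109 = - \frac{8213}{72}$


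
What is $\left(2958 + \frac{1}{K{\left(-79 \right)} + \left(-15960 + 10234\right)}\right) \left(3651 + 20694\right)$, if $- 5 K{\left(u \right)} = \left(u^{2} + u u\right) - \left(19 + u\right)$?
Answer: $\frac{988299646665}{13724} \approx 7.2013 \cdot 10^{7}$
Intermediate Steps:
$K{\left(u \right)} = \frac{19}{5} - \frac{2 u^{2}}{5} + \frac{u}{5}$ ($K{\left(u \right)} = - \frac{\left(u^{2} + u u\right) - \left(19 + u\right)}{5} = - \frac{\left(u^{2} + u^{2}\right) - \left(19 + u\right)}{5} = - \frac{2 u^{2} - \left(19 + u\right)}{5} = - \frac{-19 - u + 2 u^{2}}{5} = \frac{19}{5} - \frac{2 u^{2}}{5} + \frac{u}{5}$)
$\left(2958 + \frac{1}{K{\left(-79 \right)} + \left(-15960 + 10234\right)}\right) \left(3651 + 20694\right) = \left(2958 + \frac{1}{\left(\frac{19}{5} - \frac{2 \left(-79\right)^{2}}{5} + \frac{1}{5} \left(-79\right)\right) + \left(-15960 + 10234\right)}\right) \left(3651 + 20694\right) = \left(2958 + \frac{1}{\left(\frac{19}{5} - \frac{12482}{5} - \frac{79}{5}\right) - 5726}\right) 24345 = \left(2958 + \frac{1}{- \frac{12542}{5} - 5726}\right) 24345 = \left(2958 + \frac{1}{- \frac{41172}{5}}\right) 24345 = \left(2958 - \frac{5}{41172}\right) 24345 = \frac{121786771}{41172} \cdot 24345 = \frac{988299646665}{13724}$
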